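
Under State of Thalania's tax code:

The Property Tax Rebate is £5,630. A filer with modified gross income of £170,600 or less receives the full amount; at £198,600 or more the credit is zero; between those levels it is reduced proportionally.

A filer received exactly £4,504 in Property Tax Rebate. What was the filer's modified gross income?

£176,200

£4,504 is 4,504/5,630 of the full £5,630, so 1,126/5,630 of the £28,000 range has been used: income = £170,600 + £28,000 × 1,126/5,630 = £176,200.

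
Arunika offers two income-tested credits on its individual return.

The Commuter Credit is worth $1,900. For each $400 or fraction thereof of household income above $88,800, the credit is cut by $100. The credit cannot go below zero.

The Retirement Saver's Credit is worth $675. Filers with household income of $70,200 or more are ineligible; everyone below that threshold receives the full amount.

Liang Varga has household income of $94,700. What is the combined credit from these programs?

$400

Commuter Credit: income exceeds $88,800 by $5,900, which is 15 full-or-partial $400 increments; reduction = 15 × $100 = $1,500, leaving $400.
Retirement Saver's Credit: $94,700 meets or exceeds the $70,200 cutoff, so the credit is $0.
Total: $400 + $0 = $400.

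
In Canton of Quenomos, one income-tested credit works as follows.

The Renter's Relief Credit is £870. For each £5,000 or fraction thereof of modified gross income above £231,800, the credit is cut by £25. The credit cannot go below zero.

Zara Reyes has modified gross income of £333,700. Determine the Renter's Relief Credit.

£345

Renter's Relief Credit: income exceeds £231,800 by £101,900, which is 21 full-or-partial £5,000 increments; reduction = 21 × £25 = £525, leaving £345.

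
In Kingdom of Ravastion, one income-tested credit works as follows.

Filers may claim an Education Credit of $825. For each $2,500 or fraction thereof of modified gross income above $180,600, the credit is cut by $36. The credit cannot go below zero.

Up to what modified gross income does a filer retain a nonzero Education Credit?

After 22 increments the reduction is 22 × $36 = $792, leaving $33; one more increment wipes it out. Increment 22 ends at excess 22 × $2,500 = $55,000, so the highest qualifying income is $180,600 + $55,000 = $235,600.

$235,600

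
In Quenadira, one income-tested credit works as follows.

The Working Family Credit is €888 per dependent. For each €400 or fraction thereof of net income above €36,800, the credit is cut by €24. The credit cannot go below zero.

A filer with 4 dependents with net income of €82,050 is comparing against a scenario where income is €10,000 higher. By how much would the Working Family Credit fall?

€600

At €82,050 — base = 4 × €888 = €3,552. income exceeds €36,800 by €45,250, which is 114 full-or-partial €400 increments; reduction = 114 × €24 = €2,736, leaving €816.
At €92,050 — base = 4 × €888 = €3,552. income exceeds €36,800 by €55,250, which is 139 full-or-partial €400 increments; reduction = 139 × €24 = €3,336, leaving €216.
Lost: €816 − €216 = €600.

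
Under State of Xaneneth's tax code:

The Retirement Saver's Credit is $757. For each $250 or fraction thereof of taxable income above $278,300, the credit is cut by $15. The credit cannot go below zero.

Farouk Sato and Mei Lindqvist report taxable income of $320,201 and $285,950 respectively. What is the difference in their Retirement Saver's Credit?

Farouk ($320,201): Retirement Saver's Credit: income exceeds $278,300 by $41,901 → 168 increments × $15 = $2,520 ≥ base, so the credit is $0.
Mei ($285,950): Retirement Saver's Credit: income exceeds $278,300 by $7,650, which is 31 full-or-partial $250 increments; reduction = 31 × $15 = $465, leaving $292.
Difference: |$0 − $292| = $292.

$292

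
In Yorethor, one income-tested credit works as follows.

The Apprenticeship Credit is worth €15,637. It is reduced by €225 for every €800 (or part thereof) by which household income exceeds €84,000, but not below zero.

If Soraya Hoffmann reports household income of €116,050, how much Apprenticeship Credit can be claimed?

€6,412

Apprenticeship Credit: income exceeds €84,000 by €32,050, which is 41 full-or-partial €800 increments; reduction = 41 × €225 = €9,225, leaving €6,412.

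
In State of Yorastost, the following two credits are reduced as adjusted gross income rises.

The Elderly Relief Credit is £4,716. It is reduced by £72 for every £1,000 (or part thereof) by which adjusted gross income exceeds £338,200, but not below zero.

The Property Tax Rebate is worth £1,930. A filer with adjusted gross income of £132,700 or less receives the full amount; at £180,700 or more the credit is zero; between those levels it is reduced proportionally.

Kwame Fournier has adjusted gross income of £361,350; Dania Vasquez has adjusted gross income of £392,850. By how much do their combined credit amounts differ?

Kwame (£361,350): Elderly Relief Credit: income exceeds £338,200 by £23,150, which is 24 full-or-partial £1,000 increments; reduction = 24 × £72 = £1,728, leaving £2,988. Property Tax Rebate: £361,350 is at or above £180,700, so the credit is £0. total £2,988 + £0 = £2,988
Dania (£392,850): Elderly Relief Credit: income exceeds £338,200 by £54,650, which is 55 full-or-partial £1,000 increments; reduction = 55 × £72 = £3,960, leaving £756. Property Tax Rebate: £392,850 is at or above £180,700, so the credit is £0. total £756 + £0 = £756
Difference: |£2,988 − £756| = £2,232.

£2,232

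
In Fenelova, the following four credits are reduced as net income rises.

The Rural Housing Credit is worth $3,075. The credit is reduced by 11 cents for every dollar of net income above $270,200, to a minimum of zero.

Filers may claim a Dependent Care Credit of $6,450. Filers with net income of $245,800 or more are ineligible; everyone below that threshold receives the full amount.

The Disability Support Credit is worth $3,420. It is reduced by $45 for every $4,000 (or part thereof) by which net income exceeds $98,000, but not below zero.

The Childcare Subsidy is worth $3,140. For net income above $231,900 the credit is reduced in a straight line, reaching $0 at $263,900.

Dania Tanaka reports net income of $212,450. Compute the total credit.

Rural Housing Credit: $212,450 is at or below the $270,200 threshold, so the full $3,075 applies.
Dependent Care Credit: $212,450 is below the $245,800 cutoff, so the full $6,450 applies.
Disability Support Credit: income exceeds $98,000 by $114,450, which is 29 full-or-partial $4,000 increments; reduction = 29 × $45 = $1,305, leaving $2,115.
Childcare Subsidy: $212,450 is at or below the $231,900 threshold, so the full $3,140 applies.
Total: $3,075 + $6,450 + $2,115 + $3,140 = $14,780.

$14,780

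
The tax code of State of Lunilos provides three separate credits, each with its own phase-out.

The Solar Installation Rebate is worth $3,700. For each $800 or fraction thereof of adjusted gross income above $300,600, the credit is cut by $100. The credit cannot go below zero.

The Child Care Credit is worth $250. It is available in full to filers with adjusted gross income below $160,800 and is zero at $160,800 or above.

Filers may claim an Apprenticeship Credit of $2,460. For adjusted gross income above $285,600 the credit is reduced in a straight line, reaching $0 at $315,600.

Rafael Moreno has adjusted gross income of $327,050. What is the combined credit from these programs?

$300

Solar Installation Rebate: income exceeds $300,600 by $26,450, which is 34 full-or-partial $800 increments; reduction = 34 × $100 = $3,400, leaving $300.
Child Care Credit: $327,050 meets or exceeds the $160,800 cutoff, so the credit is $0.
Apprenticeship Credit: $327,050 is at or above $315,600, so the credit is $0.
Total: $300 + $0 + $0 = $300.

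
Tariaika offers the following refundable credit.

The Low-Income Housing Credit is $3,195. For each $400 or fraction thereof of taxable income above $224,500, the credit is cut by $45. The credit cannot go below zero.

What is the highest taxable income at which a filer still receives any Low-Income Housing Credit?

$252,500

After 70 increments the reduction is 70 × $45 = $3,150, leaving $45; one more increment wipes it out. Increment 70 ends at excess 70 × $400 = $28,000, so the highest qualifying income is $224,500 + $28,000 = $252,500.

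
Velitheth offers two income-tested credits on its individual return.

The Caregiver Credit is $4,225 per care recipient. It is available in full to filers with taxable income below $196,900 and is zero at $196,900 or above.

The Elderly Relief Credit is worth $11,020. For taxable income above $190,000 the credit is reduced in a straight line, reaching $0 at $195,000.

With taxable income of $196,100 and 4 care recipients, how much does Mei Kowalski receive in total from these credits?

Caregiver Credit: base = 4 × $4,225 = $16,900. $196,100 is below the $196,900 cutoff, so the full $16,900 applies.
Elderly Relief Credit: $196,100 is at or above $195,000, so the credit is $0.
Total: $16,900 + $0 = $16,900.

$16,900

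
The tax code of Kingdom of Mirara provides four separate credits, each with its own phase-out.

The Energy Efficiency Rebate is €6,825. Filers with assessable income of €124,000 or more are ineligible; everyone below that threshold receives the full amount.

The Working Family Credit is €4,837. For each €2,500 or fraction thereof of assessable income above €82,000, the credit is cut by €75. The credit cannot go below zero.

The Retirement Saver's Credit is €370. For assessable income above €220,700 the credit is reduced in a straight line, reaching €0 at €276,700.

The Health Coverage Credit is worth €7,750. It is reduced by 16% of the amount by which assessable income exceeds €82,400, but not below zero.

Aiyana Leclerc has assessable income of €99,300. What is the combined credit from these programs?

€16,553

Energy Efficiency Rebate: €99,300 is below the €124,000 cutoff, so the full €6,825 applies.
Working Family Credit: income exceeds €82,000 by €17,300, which is 7 full-or-partial €2,500 increments; reduction = 7 × €75 = €525, leaving €4,312.
Retirement Saver's Credit: €99,300 is at or below the €220,700 threshold, so the full €370 applies.
Health Coverage Credit: 16% of the €16,900 excess over €82,400 is €2,704; credit = €7,750 − €2,704 = €5,046.
Total: €6,825 + €4,312 + €370 + €5,046 = €16,553.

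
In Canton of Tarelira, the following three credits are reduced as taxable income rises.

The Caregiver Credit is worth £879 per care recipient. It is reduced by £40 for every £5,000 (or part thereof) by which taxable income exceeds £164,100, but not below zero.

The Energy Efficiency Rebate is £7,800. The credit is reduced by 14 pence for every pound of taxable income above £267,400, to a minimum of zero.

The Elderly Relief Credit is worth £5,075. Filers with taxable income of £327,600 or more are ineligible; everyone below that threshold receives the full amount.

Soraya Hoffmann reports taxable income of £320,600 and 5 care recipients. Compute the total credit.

£8,542

Caregiver Credit: base = 5 × £879 = £4,395. income exceeds £164,100 by £156,500, which is 32 full-or-partial £5,000 increments; reduction = 32 × £40 = £1,280, leaving £3,115.
Energy Efficiency Rebate: 14% of the £53,200 excess over £267,400 is £7,448; credit = £7,800 − £7,448 = £352.
Elderly Relief Credit: £320,600 is below the £327,600 cutoff, so the full £5,075 applies.
Total: £3,115 + £352 + £5,075 = £8,542.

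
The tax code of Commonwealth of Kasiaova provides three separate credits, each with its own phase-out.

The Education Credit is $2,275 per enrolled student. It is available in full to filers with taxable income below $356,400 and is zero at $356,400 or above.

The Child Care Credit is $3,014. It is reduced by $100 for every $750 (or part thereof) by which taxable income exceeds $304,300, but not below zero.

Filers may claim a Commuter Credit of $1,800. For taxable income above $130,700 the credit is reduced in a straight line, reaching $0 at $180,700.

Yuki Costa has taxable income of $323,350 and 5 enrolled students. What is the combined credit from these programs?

Education Credit: base = 5 × $2,275 = $11,375. $323,350 is below the $356,400 cutoff, so the full $11,375 applies.
Child Care Credit: income exceeds $304,300 by $19,050, which is 26 full-or-partial $750 increments; reduction = 26 × $100 = $2,600, leaving $414.
Commuter Credit: $323,350 is at or above $180,700, so the credit is $0.
Total: $11,375 + $414 + $0 = $11,789.

$11,789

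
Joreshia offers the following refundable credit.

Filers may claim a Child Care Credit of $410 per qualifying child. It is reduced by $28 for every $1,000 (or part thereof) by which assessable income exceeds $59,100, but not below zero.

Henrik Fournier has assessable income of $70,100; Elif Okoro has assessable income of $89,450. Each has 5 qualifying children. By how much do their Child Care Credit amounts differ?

Henrik ($70,100): Child Care Credit: base = 5 × $410 = $2,050. income exceeds $59,100 by $11,000, which is 11 full-or-partial $1,000 increments; reduction = 11 × $28 = $308, leaving $1,742.
Elif ($89,450): Child Care Credit: base = 5 × $410 = $2,050. income exceeds $59,100 by $30,350, which is 31 full-or-partial $1,000 increments; reduction = 31 × $28 = $868, leaving $1,182.
Difference: |$1,742 − $1,182| = $560.

$560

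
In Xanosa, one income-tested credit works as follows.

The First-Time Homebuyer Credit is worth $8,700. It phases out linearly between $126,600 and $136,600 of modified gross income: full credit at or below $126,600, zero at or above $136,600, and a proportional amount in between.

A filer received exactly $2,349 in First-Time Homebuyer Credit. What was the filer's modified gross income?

$2,349 is 2,349/8,700 of the full $8,700, so 6,351/8,700 of the $10,000 range has been used: income = $126,600 + $10,000 × 6,351/8,700 = $133,900.

$133,900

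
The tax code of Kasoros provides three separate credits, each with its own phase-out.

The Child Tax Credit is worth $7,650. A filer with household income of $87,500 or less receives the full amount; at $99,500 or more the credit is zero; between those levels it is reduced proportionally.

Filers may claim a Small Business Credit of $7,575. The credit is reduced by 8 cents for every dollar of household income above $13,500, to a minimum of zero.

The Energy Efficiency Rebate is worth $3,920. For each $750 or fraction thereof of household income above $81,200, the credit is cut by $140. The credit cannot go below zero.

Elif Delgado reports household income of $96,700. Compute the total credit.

Child Tax Credit: $96,700 is $9,200 into a $12,000 phase-out range, leaving 2,800/12,000 of the credit: $7,650 × 2,800/12,000 = $1,785.
Small Business Credit: 8% of the $83,200 excess over $13,500 is $6,656; credit = $7,575 − $6,656 = $919.
Energy Efficiency Rebate: income exceeds $81,200 by $15,500, which is 21 full-or-partial $750 increments; reduction = 21 × $140 = $2,940, leaving $980.
Total: $1,785 + $919 + $980 = $3,684.

$3,684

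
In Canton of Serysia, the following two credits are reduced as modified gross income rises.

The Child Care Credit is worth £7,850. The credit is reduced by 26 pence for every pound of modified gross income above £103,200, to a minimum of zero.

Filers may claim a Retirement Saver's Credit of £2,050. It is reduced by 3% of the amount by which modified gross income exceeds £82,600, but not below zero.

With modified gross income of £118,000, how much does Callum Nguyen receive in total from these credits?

£4,990

Child Care Credit: 26% of the £14,800 excess over £103,200 is £3,848; credit = £7,850 − £3,848 = £4,002.
Retirement Saver's Credit: 3% of the £35,400 excess over £82,600 is £1,062; credit = £2,050 − £1,062 = £988.
Total: £4,002 + £988 = £4,990.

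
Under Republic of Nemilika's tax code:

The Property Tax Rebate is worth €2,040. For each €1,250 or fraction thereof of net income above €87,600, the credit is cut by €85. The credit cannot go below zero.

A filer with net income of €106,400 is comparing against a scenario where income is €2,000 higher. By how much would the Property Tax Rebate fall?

At €106,400 — income exceeds €87,600 by €18,800, which is 16 full-or-partial €1,250 increments; reduction = 16 × €85 = €1,360, leaving €680.
At €108,400 — income exceeds €87,600 by €20,800, which is 17 full-or-partial €1,250 increments; reduction = 17 × €85 = €1,445, leaving €595.
Lost: €680 − €595 = €85.

€85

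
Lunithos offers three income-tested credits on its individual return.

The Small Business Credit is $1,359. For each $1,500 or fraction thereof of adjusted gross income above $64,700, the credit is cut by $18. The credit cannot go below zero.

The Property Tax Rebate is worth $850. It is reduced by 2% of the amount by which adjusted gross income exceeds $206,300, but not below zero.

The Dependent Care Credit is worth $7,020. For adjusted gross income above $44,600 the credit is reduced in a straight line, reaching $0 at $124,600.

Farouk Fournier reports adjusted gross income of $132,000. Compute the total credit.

Small Business Credit: income exceeds $64,700 by $67,300, which is 45 full-or-partial $1,500 increments; reduction = 45 × $18 = $810, leaving $549.
Property Tax Rebate: $132,000 is at or below the $206,300 threshold, so the full $850 applies.
Dependent Care Credit: $132,000 is at or above $124,600, so the credit is $0.
Total: $549 + $850 + $0 = $1,399.

$1,399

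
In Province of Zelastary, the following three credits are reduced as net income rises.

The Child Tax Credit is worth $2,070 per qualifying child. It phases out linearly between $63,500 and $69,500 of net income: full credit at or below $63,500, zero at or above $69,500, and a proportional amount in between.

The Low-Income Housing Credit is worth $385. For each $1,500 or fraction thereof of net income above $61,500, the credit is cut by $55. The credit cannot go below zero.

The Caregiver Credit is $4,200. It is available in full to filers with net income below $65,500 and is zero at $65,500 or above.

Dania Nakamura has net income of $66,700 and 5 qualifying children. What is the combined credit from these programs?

$4,995

Child Tax Credit: base = 5 × $2,070 = $10,350. $66,700 is $3,200 into a $6,000 phase-out range, leaving 2,800/6,000 of the credit: $10,350 × 2,800/6,000 = $4,830.
Low-Income Housing Credit: income exceeds $61,500 by $5,200, which is 4 full-or-partial $1,500 increments; reduction = 4 × $55 = $220, leaving $165.
Caregiver Credit: $66,700 meets or exceeds the $65,500 cutoff, so the credit is $0.
Total: $4,830 + $165 + $0 = $4,995.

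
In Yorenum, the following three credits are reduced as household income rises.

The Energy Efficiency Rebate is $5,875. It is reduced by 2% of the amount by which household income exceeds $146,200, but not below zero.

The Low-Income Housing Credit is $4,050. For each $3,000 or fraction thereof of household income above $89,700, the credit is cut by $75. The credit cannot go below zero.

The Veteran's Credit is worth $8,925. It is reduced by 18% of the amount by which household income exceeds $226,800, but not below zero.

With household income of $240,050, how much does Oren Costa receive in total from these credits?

$10,763

Energy Efficiency Rebate: 2% of the $93,850 excess over $146,200 is $1,877; credit = $5,875 − $1,877 = $3,998.
Low-Income Housing Credit: income exceeds $89,700 by $150,350, which is 51 full-or-partial $3,000 increments; reduction = 51 × $75 = $3,825, leaving $225.
Veteran's Credit: 18% of the $13,250 excess over $226,800 is $2,385; credit = $8,925 − $2,385 = $6,540.
Total: $3,998 + $225 + $6,540 = $10,763.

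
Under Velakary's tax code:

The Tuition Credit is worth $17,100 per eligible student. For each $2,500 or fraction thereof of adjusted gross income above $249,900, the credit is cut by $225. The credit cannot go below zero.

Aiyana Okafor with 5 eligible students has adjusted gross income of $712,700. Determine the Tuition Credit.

Tuition Credit: base = 5 × $17,100 = $85,500. income exceeds $249,900 by $462,800, which is 186 full-or-partial $2,500 increments; reduction = 186 × $225 = $41,850, leaving $43,650.

$43,650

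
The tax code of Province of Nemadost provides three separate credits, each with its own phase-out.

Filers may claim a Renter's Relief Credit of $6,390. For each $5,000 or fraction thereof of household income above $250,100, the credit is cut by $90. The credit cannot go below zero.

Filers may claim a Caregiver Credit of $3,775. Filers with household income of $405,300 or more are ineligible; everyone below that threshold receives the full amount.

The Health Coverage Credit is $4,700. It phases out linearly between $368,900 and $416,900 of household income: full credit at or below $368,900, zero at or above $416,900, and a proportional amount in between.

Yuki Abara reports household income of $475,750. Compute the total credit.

$2,250

Renter's Relief Credit: income exceeds $250,100 by $225,650, which is 46 full-or-partial $5,000 increments; reduction = 46 × $90 = $4,140, leaving $2,250.
Caregiver Credit: $475,750 meets or exceeds the $405,300 cutoff, so the credit is $0.
Health Coverage Credit: $475,750 is at or above $416,900, so the credit is $0.
Total: $2,250 + $0 + $0 = $2,250.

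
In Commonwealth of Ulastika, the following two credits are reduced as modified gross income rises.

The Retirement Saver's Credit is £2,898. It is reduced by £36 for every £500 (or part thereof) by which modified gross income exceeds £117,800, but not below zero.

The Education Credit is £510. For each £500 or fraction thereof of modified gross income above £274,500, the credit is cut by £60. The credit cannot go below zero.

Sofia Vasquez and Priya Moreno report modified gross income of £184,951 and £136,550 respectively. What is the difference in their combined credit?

£1,530

Sofia (£184,951): Retirement Saver's Credit: income exceeds £117,800 by £67,151 → 135 increments × £36 = £4,860 ≥ base, so the credit is £0. Education Credit: £184,951 is at or below the £274,500 threshold, so the full £510 applies. total £0 + £510 = £510
Priya (£136,550): Retirement Saver's Credit: income exceeds £117,800 by £18,750, which is 38 full-or-partial £500 increments; reduction = 38 × £36 = £1,368, leaving £1,530. Education Credit: £136,550 is at or below the £274,500 threshold, so the full £510 applies. total £1,530 + £510 = £2,040
Difference: |£510 − £2,040| = £1,530.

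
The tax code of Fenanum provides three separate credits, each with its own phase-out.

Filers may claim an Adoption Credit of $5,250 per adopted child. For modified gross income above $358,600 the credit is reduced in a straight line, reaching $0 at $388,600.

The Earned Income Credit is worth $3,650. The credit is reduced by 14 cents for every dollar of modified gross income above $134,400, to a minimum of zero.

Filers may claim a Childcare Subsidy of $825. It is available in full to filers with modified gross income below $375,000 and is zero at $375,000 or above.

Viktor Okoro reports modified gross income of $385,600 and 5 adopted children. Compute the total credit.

$2,625

Adoption Credit: base = 5 × $5,250 = $26,250. $385,600 is $27,000 into a $30,000 phase-out range, leaving 3,000/30,000 of the credit: $26,250 × 3,000/30,000 = $2,625.
Earned Income Credit: 14% of the $251,200 excess over $134,400 is $35,168 ≥ base, so the credit is $0.
Childcare Subsidy: $385,600 meets or exceeds the $375,000 cutoff, so the credit is $0.
Total: $2,625 + $0 + $0 = $2,625.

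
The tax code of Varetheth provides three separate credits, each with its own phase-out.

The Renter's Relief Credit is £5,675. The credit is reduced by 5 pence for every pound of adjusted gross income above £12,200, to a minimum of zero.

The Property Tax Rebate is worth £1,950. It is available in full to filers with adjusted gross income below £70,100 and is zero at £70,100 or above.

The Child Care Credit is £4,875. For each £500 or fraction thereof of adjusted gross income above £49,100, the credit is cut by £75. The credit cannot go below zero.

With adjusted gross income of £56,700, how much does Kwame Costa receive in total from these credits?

£9,075

Renter's Relief Credit: 5% of the £44,500 excess over £12,200 is £2,225; credit = £5,675 − £2,225 = £3,450.
Property Tax Rebate: £56,700 is below the £70,100 cutoff, so the full £1,950 applies.
Child Care Credit: income exceeds £49,100 by £7,600, which is 16 full-or-partial £500 increments; reduction = 16 × £75 = £1,200, leaving £3,675.
Total: £3,450 + £1,950 + £3,675 = £9,075.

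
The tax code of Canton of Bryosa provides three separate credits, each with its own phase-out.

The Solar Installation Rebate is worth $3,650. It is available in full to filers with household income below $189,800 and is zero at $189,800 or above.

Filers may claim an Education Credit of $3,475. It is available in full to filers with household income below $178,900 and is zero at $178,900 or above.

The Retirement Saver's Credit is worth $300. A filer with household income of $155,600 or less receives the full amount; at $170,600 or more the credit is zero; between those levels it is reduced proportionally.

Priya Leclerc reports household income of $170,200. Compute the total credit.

$7,133

Solar Installation Rebate: $170,200 is below the $189,800 cutoff, so the full $3,650 applies.
Education Credit: $170,200 is below the $178,900 cutoff, so the full $3,475 applies.
Retirement Saver's Credit: $170,200 is $14,600 into a $15,000 phase-out range, leaving 400/15,000 of the credit: $300 × 400/15,000 = $8.
Total: $3,650 + $3,475 + $8 = $7,133.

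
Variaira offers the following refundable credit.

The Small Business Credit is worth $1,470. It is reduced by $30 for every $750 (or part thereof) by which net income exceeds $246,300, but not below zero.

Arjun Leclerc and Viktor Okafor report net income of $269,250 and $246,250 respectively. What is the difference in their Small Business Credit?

$930

Arjun ($269,250): Small Business Credit: income exceeds $246,300 by $22,950, which is 31 full-or-partial $750 increments; reduction = 31 × $30 = $930, leaving $540.
Viktor ($246,250): Small Business Credit: $246,250 is at or below the $246,300 threshold, so the full $1,470 applies.
Difference: |$540 − $1,470| = $930.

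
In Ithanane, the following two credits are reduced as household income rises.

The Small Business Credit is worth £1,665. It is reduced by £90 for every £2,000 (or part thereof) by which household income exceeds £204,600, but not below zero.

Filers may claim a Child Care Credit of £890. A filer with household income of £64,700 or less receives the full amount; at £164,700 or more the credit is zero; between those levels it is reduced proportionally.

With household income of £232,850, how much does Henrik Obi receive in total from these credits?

Small Business Credit: income exceeds £204,600 by £28,250, which is 15 full-or-partial £2,000 increments; reduction = 15 × £90 = £1,350, leaving £315.
Child Care Credit: £232,850 is at or above £164,700, so the credit is £0.
Total: £315 + £0 = £315.

£315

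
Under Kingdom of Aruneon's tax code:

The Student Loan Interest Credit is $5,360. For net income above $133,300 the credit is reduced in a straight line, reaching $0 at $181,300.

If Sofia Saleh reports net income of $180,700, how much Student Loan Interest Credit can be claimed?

Student Loan Interest Credit: $180,700 is $47,400 into a $48,000 phase-out range, leaving 600/48,000 of the credit: $5,360 × 600/48,000 = $67.

$67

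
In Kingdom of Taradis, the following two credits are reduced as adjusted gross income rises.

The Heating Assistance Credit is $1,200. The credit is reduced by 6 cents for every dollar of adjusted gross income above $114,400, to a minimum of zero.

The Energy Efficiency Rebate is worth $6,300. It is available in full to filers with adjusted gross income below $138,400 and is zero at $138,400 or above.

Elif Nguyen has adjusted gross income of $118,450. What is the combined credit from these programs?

Heating Assistance Credit: 6% of the $4,050 excess over $114,400 is $243; credit = $1,200 − $243 = $957.
Energy Efficiency Rebate: $118,450 is below the $138,400 cutoff, so the full $6,300 applies.
Total: $957 + $6,300 = $7,257.

$7,257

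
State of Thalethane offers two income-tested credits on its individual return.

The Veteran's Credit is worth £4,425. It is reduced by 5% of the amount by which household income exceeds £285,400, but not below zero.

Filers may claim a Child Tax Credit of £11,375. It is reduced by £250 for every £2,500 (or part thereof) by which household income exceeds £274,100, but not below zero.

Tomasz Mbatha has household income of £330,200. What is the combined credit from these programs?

£7,810

Veteran's Credit: 5% of the £44,800 excess over £285,400 is £2,240; credit = £4,425 − £2,240 = £2,185.
Child Tax Credit: income exceeds £274,100 by £56,100, which is 23 full-or-partial £2,500 increments; reduction = 23 × £250 = £5,750, leaving £5,625.
Total: £2,185 + £5,625 = £7,810.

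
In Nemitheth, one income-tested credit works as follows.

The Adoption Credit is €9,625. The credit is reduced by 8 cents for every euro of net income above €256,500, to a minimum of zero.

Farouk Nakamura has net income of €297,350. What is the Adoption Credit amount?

Adoption Credit: 8% of the €40,850 excess over €256,500 is €3,268; credit = €9,625 − €3,268 = €6,357.

€6,357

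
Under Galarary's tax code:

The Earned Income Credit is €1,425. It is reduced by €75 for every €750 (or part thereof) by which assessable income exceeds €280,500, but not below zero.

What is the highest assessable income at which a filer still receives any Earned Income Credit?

After 18 increments the reduction is 18 × €75 = €1,350, leaving €75; one more increment wipes it out. Increment 18 ends at excess 18 × €750 = €13,500, so the highest qualifying income is €280,500 + €13,500 = €294,000.

€294,000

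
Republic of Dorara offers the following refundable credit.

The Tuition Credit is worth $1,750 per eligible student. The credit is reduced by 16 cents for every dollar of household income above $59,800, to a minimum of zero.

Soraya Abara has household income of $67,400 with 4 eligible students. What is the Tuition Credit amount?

$5,784

Tuition Credit: base = 4 × $1,750 = $7,000. 16% of the $7,600 excess over $59,800 is $1,216; credit = $7,000 − $1,216 = $5,784.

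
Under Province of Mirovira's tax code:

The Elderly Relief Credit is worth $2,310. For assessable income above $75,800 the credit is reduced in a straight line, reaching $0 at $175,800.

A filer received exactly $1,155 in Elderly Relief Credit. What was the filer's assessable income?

$125,800

$1,155 is 1,155/2,310 of the full $2,310, so 1,155/2,310 of the $100,000 range has been used: income = $75,800 + $100,000 × 1,155/2,310 = $125,800.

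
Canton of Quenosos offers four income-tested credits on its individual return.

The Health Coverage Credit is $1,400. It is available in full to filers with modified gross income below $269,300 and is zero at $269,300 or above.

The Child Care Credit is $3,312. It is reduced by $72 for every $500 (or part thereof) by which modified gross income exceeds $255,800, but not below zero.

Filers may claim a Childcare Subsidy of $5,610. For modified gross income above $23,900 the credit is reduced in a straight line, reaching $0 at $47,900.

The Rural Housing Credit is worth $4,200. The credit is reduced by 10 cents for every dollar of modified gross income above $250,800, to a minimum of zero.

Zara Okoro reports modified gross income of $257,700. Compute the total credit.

$7,934

Health Coverage Credit: $257,700 is below the $269,300 cutoff, so the full $1,400 applies.
Child Care Credit: income exceeds $255,800 by $1,900, which is 4 full-or-partial $500 increments; reduction = 4 × $72 = $288, leaving $3,024.
Childcare Subsidy: $257,700 is at or above $47,900, so the credit is $0.
Rural Housing Credit: 10% of the $6,900 excess over $250,800 is $690; credit = $4,200 − $690 = $3,510.
Total: $1,400 + $3,024 + $0 + $3,510 = $7,934.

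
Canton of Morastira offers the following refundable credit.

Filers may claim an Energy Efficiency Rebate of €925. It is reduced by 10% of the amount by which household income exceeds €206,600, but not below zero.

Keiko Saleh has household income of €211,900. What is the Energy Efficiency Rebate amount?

€395

Energy Efficiency Rebate: 10% of the €5,300 excess over €206,600 is €530; credit = €925 − €530 = €395.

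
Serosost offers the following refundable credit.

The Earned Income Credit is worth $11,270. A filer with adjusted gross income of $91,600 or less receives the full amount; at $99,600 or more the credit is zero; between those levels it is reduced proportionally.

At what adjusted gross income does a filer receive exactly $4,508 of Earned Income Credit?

$4,508 is 4,508/11,270 of the full $11,270, so 6,762/11,270 of the $8,000 range has been used: income = $91,600 + $8,000 × 6,762/11,270 = $96,400.

$96,400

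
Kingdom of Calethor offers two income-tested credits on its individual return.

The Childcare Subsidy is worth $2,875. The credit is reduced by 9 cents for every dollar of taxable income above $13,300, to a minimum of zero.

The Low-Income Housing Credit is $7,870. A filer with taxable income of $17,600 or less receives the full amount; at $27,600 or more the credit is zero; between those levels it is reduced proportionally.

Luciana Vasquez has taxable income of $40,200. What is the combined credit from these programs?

$454

Childcare Subsidy: 9% of the $26,900 excess over $13,300 is $2,421; credit = $2,875 − $2,421 = $454.
Low-Income Housing Credit: $40,200 is at or above $27,600, so the credit is $0.
Total: $454 + $0 = $454.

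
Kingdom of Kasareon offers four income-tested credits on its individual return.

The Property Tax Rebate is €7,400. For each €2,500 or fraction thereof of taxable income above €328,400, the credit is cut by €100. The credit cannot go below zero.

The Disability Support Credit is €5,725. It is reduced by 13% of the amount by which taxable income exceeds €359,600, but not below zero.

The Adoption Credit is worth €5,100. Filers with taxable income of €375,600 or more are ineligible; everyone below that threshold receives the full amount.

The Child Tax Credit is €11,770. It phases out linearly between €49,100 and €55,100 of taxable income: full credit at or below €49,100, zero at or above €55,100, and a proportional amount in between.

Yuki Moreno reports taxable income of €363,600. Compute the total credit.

€16,205

Property Tax Rebate: income exceeds €328,400 by €35,200, which is 15 full-or-partial €2,500 increments; reduction = 15 × €100 = €1,500, leaving €5,900.
Disability Support Credit: 13% of the €4,000 excess over €359,600 is €520; credit = €5,725 − €520 = €5,205.
Adoption Credit: €363,600 is below the €375,600 cutoff, so the full €5,100 applies.
Child Tax Credit: €363,600 is at or above €55,100, so the credit is €0.
Total: €5,900 + €5,205 + €5,100 + €0 = €16,205.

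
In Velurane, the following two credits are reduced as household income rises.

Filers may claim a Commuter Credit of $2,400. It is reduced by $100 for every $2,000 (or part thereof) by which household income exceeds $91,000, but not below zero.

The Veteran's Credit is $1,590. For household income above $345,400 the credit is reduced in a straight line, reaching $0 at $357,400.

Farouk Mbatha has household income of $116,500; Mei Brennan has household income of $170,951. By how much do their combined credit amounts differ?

Farouk ($116,500): Commuter Credit: income exceeds $91,000 by $25,500, which is 13 full-or-partial $2,000 increments; reduction = 13 × $100 = $1,300, leaving $1,100. Veteran's Credit: $116,500 is at or below the $345,400 threshold, so the full $1,590 applies. total $1,100 + $1,590 = $2,690
Mei ($170,951): Commuter Credit: income exceeds $91,000 by $79,951 → 40 increments × $100 = $4,000 ≥ base, so the credit is $0. Veteran's Credit: $170,951 is at or below the $345,400 threshold, so the full $1,590 applies. total $0 + $1,590 = $1,590
Difference: |$2,690 − $1,590| = $1,100.

$1,100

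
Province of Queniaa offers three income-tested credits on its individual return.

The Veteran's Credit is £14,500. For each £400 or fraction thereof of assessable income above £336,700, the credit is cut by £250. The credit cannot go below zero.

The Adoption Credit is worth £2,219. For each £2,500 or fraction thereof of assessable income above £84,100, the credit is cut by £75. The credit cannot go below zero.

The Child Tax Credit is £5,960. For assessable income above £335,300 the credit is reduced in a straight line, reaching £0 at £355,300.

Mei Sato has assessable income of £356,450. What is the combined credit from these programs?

£2,000

Veteran's Credit: income exceeds £336,700 by £19,750, which is 50 full-or-partial £400 increments; reduction = 50 × £250 = £12,500, leaving £2,000.
Adoption Credit: income exceeds £84,100 by £272,350 → 109 increments × £75 = £8,175 ≥ base, so the credit is £0.
Child Tax Credit: £356,450 is at or above £355,300, so the credit is £0.
Total: £2,000 + £0 + £0 = £2,000.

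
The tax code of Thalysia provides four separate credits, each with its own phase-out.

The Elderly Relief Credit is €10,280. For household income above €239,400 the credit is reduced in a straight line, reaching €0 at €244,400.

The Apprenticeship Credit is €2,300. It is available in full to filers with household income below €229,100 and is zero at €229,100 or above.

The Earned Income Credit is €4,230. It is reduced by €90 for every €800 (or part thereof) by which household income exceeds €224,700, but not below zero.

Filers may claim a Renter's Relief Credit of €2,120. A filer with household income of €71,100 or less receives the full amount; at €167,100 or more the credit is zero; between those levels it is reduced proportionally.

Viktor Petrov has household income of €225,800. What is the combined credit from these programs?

€16,630

Elderly Relief Credit: €225,800 is at or below the €239,400 threshold, so the full €10,280 applies.
Apprenticeship Credit: €225,800 is below the €229,100 cutoff, so the full €2,300 applies.
Earned Income Credit: income exceeds €224,700 by €1,100, which is 2 full-or-partial €800 increments; reduction = 2 × €90 = €180, leaving €4,050.
Renter's Relief Credit: €225,800 is at or above €167,100, so the credit is €0.
Total: €10,280 + €2,300 + €4,050 + €0 = €16,630.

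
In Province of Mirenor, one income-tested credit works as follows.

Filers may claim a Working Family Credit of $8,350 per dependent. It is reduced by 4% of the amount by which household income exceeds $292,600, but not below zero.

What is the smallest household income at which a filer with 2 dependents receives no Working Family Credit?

$710,100

Full credit = 2 × $8,350 = $16,700.
The credit falls by 4% of each dollar above $292,600, so it reaches zero when the excess is $16,700 / 4% = $417,500: income = $292,600 + $417,500 = $710,100.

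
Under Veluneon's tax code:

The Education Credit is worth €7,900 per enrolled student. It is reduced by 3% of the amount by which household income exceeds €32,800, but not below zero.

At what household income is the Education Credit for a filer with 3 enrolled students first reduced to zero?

Full credit = 3 × €7,900 = €23,700.
The credit falls by 3% of each euro above €32,800, so it reaches zero when the excess is €23,700 / 3% = €790,000: income = €32,800 + €790,000 = €822,800.

€822,800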